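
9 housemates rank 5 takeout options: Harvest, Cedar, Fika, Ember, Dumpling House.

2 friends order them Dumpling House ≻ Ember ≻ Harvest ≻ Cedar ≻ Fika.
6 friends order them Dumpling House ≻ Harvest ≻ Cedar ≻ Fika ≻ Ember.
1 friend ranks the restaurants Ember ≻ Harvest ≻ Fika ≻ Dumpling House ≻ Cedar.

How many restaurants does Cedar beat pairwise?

2

Cedar against each rival (9 friends):
Cedar vs Harvest: Harvest, 9–0.
Cedar vs Fika: Cedar wins 8–1.
Cedar vs Ember: Cedar, 6–3.
Cedar vs Dumpling House: Dumpling House, 9–0.
Cedar beats Fika, Ember; loses to Harvest, Dumpling House — 2 pairwise wins.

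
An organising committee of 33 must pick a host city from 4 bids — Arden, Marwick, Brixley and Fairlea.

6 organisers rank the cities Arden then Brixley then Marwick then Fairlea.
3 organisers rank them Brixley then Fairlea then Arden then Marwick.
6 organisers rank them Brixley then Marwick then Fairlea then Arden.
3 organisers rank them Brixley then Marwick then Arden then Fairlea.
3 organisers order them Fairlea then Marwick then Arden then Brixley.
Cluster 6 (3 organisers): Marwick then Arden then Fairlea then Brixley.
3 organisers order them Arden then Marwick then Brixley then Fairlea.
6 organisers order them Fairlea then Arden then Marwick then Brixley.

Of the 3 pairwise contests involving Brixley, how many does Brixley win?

Brixley against each rival (33 organisers):
Brixley vs Arden: Arden wins 21–12.
Brixley vs Marwick: Brixley, 18–15.
Brixley vs Fairlea: Brixley, 21–12.
Brixley beats Marwick, Fairlea; loses to Arden — 2 pairwise wins.

2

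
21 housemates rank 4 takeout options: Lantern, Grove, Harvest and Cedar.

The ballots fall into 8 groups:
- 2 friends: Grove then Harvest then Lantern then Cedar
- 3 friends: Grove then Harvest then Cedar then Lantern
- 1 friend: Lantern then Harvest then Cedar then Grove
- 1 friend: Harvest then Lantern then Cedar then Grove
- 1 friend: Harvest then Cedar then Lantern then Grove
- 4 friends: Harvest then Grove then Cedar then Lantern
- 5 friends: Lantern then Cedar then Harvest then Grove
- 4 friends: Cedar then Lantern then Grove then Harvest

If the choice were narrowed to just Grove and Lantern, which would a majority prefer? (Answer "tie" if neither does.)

Lantern

Ballots ranking Grove above Lantern: 2 + 3 + 4 = 9.
Ballots ranking Lantern above Grove: 21 − 9 = 12.
Lantern wins the head-to-head 12–9.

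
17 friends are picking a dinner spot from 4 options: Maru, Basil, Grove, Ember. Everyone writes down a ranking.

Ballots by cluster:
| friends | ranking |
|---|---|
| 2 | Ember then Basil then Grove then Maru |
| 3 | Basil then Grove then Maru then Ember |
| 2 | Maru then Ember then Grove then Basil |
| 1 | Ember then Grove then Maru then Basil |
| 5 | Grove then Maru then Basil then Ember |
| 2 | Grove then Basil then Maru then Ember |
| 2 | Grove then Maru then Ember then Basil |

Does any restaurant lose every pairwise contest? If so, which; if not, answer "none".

Ember

Head-to-head results (17 friends):
Maru–Basil: Maru 10–7.
Maru vs Grove: Maru preferred on 2 ballots; Grove wins 15–2.
Maru–Ember: Maru 14–3.
Basil vs Grove: Basil is ranked higher on 2+3 = 5 ballots, Grove on 12. Grove wins 12–5.
Basil–Ember: Basil 10–7.
Grove vs Ember: 3+5+2+2 = 12 for Grove, 5 for Ember — Grove by 12–5.
Ember loses to every other restaurant — it is the Condorcet loser.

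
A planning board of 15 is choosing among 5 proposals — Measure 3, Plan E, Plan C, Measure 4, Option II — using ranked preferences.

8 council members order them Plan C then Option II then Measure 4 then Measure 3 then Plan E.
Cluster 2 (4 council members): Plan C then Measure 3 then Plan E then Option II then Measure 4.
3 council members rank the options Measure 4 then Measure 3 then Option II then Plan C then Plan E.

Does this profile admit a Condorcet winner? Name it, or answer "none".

Plan C

Pairwise majorities:
Measure 3 vs Plan E: Measure 3 wins 15–0.
Measure 3 vs Plan C: Plan C wins 12–3.
Measure 3 vs Measure 4: Measure 4 wins 11–4.
Measure 3–Option II: Option II 8–7.
Plan E vs Plan C: Plan C, 15–0.
Plan E–Measure 4: Measure 4 11–4.
Plan E–Option II: Option II 11–4.
Plan C vs Measure 4: Plan C, 12–3.
Plan C vs Option II: Plan C, 12–3.
Measure 4 vs Option II: Option II, 12–3.
Only Plan C has no losses; Plan C is the Condorcet winner.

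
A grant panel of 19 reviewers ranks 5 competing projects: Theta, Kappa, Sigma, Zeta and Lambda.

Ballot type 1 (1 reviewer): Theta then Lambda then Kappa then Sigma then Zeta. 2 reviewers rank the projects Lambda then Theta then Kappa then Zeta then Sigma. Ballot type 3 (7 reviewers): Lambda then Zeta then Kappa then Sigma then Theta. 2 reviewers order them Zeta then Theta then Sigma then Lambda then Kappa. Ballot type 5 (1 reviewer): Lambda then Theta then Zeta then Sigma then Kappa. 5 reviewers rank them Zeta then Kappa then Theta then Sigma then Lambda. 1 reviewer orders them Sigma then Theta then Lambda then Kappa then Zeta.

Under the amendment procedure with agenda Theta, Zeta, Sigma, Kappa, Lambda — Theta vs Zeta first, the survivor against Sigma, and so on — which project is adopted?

Lambda

Round 1: Theta vs Zeta — 5–14, Zeta advances.
Round 2: Zeta vs Sigma — 17–2, Zeta advances.
Round 3: Zeta vs Kappa — 15–4, Zeta advances.
Round 4: Zeta vs Lambda — 7–12, Lambda advances.
Lambda survives the agenda.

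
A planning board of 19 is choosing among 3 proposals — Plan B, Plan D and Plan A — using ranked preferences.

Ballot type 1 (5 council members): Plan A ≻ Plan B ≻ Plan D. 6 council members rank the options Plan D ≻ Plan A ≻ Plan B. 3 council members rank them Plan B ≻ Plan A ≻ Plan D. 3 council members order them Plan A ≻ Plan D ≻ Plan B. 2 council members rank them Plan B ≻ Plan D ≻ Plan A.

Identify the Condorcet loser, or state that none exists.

Pairwise majorities:
Plan B vs Plan D: Plan B preferred on 5+3+2 = 10 ballots; Plan B wins 10–9.
Plan B vs Plan A: Plan A wins 14–5.
Plan D vs Plan A: Plan D is ranked higher on 6+2 = 8 ballots, Plan A on 11. Plan A wins 11–8.
Plan D loses to every other option — it is the Condorcet loser.

Plan D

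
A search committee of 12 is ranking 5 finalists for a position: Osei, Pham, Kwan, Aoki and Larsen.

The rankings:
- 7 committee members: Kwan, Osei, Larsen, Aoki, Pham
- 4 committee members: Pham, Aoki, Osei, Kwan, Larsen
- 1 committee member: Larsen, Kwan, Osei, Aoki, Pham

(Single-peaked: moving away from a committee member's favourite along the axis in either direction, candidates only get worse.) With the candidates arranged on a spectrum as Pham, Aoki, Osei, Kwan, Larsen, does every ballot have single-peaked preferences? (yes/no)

Axis positions: Pham=1, Aoki=2, Osei=3, Kwan=4, Larsen=5.
Ballot type 1 (peak Kwan at position 4): ranking walks positions 4-3-5-2-1, expanding outward from the peak — single-peaked.
Ballot type 2 (peak Pham at position 1): ranking walks positions 1-2-3-4-5, expanding outward from the peak — single-peaked.
Ballot type 3 (peak Larsen at position 5): ranking walks positions 5-4-3-2-1, expanding outward from the peak — single-peaked.
Every ranking is single-peaked on this axis.

yes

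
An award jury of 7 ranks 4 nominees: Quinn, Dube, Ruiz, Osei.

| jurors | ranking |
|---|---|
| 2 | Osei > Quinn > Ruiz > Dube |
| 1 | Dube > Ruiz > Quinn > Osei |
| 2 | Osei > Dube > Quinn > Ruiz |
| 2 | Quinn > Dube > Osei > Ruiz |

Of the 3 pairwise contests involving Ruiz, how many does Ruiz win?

0

Ruiz against each rival (7 jurors):
Ruiz vs Quinn: 1 for Ruiz, 6 for Quinn — Quinn by 6–1.
Ruiz vs Dube: Ruiz is ranked higher on 2 ballots, Dube on 5. Dube wins 5–2.
Ruiz vs Osei: 1 for Ruiz, 6 for Osei — Osei by 6–1.
Ruiz beats no one; loses to Quinn, Dube, Osei — 0 pairwise wins.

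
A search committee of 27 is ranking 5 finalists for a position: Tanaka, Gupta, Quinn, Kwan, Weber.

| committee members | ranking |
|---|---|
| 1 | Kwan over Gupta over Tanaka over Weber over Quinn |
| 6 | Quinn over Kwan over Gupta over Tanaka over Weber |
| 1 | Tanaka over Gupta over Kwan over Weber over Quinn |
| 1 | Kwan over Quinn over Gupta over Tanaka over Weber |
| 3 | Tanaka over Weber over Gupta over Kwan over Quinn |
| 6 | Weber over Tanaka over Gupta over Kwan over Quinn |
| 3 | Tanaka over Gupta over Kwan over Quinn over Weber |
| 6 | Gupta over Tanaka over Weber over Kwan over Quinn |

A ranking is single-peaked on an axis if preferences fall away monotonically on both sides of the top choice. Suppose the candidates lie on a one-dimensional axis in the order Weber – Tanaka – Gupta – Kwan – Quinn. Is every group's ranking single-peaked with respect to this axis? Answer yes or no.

yes

Axis positions: Weber=1, Tanaka=2, Gupta=3, Kwan=4, Quinn=5.
Group 1 (peak Kwan at position 4): ranking walks positions 4-3-2-1-5, expanding outward from the peak — single-peaked.
Group 2 (peak Quinn at position 5): ranking walks positions 5-4-3-2-1, expanding outward from the peak — single-peaked.
Group 3 (peak Tanaka at position 2): ranking walks positions 2-3-4-1-5, expanding outward from the peak — single-peaked.
Group 4 (peak Kwan at position 4): ranking walks positions 4-5-3-2-1, expanding outward from the peak — single-peaked.
Group 5 (peak Tanaka at position 2): ranking walks positions 2-1-3-4-5, expanding outward from the peak — single-peaked.
Group 6 (peak Weber at position 1): ranking walks positions 1-2-3-4-5, expanding outward from the peak — single-peaked.
Group 7 (peak Tanaka at position 2): ranking walks positions 2-3-4-5-1, expanding outward from the peak — single-peaked.
Group 8 (peak Gupta at position 3): ranking walks positions 3-2-1-4-5, expanding outward from the peak — single-peaked.
Every ranking is single-peaked on this axis.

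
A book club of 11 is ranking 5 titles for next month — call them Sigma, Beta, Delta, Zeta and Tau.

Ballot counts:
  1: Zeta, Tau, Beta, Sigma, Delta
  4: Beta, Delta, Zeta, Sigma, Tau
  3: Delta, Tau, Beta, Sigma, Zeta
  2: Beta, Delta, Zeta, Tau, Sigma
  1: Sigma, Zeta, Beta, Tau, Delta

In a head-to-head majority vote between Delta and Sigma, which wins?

Delta

Ballots ranking Delta above Sigma: 4 + 3 + 2 = 9.
Ballots ranking Sigma above Delta: 11 − 9 = 2.
Delta wins the head-to-head 9–2.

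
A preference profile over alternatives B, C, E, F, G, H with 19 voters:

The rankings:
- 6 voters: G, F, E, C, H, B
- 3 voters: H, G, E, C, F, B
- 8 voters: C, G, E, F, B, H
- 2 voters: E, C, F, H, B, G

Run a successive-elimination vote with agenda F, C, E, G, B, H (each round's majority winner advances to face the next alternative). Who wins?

G

Round 1: F vs C — 6–13, C advances.
Round 2: C vs E — 8–11, E advances.
Round 3: E vs G — 2–17, G advances.
Round 4: G vs B — 17–2, G advances.
Round 5: G vs H — 14–5, G advances.
G survives the agenda.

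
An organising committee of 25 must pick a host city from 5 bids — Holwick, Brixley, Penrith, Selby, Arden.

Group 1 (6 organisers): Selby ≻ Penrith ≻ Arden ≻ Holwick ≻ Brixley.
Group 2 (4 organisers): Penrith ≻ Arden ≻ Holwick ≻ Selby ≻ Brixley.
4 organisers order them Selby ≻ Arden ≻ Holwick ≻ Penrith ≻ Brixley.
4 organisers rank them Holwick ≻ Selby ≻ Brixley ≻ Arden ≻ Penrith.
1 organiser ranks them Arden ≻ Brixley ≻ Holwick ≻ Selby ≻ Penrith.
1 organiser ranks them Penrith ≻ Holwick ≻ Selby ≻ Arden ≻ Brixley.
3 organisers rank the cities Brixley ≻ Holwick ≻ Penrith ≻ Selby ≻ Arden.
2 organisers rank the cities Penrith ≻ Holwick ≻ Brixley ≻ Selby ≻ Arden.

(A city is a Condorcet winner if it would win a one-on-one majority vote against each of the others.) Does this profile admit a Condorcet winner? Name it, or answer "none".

none

Check each pair by majority over 25 ballots:
Holwick vs Brixley: Holwick, 21–4.
Holwick–Penrith: Penrith 13–12.
Holwick vs Selby: Holwick wins 15–10.
Holwick–Arden: Arden 15–10.
Brixley vs Penrith: Penrith, 17–8.
Brixley–Selby: Selby 19–6.
Brixley–Arden: Arden 16–9.
Penrith vs Selby: Selby wins 15–10.
Penrith vs Arden: Penrith wins 16–9.
Selby–Arden: Selby 20–5.
No city is unbeaten: Holwick loses to Penrith; Brixley loses to Holwick; Penrith loses to Selby; Selby loses to Holwick; Arden loses to Penrith. In particular Holwick beats Selby beats Penrith beats Holwick is a majority cycle — no Condorcet winner exists.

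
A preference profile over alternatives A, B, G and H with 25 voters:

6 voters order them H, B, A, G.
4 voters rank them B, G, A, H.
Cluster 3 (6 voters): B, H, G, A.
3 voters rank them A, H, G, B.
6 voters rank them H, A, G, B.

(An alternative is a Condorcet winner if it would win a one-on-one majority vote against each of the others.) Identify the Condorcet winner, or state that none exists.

Head-to-head results (25 voters):
A vs B: 3+6 = 9 for A, 16 for B — B by 16–9.
A vs G: A preferred on 6+3+6 = 15 ballots; A wins 15–10.
A vs H: 7 to 18, H.
B vs G: 6+4+6 = 16 for B, 9 for G — B by 16–9.
B vs H: 4+6 = 10 for B, 15 for H — H by 15–10.
G vs H: 4 to 21, H.
Only H has no losses; H is the Condorcet winner.

H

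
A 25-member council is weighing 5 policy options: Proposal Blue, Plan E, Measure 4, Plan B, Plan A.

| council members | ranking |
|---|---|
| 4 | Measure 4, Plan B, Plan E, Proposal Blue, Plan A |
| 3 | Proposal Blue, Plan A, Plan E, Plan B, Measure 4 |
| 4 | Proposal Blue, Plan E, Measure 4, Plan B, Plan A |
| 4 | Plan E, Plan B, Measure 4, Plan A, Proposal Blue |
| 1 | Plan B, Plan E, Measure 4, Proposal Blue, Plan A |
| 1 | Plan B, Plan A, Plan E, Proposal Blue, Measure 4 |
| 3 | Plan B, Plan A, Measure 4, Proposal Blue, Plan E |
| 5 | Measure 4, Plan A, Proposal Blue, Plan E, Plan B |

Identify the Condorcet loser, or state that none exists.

none

Pairwise majorities:
Proposal Blue vs Plan E: 3+4+3+5 = 15 for Proposal Blue, 10 for Plan E — Proposal Blue by 15–10.
Proposal Blue vs Measure 4: Proposal Blue is ranked higher on 3+4+1 = 8 ballots, Measure 4 on 17. Measure 4 wins 17–8.
Proposal Blue vs Plan B: Proposal Blue is ranked higher on 3+4+5 = 12 ballots, Plan B on 13. Plan B wins 13–12.
Proposal Blue vs Plan A: Proposal Blue is ranked higher on 4+3+4+1 = 12 ballots, Plan A on 13. Plan A wins 13–12.
Plan E vs Measure 4: 13 to 12, Plan E.
Plan E vs Plan B: Plan E wins 16–9.
Plan E vs Plan A: Plan E preferred on 4+4+4+1 = 13 ballots; Plan E wins 13–12.
Measure 4 vs Plan B: Measure 4, 13–12.
Measure 4 vs Plan A: Measure 4 is ranked higher on 4+4+4+1+5 = 18 ballots, Plan A on 7. Measure 4 wins 18–7.
Plan B vs Plan A: Plan B wins 17–8.
Each option has at least one pairwise win (Proposal Blue beats Plan E; Plan E beats Measure 4; Measure 4 beats Proposal Blue; Plan B beats Proposal Blue; Plan A beats Proposal Blue) — no Condorcet loser.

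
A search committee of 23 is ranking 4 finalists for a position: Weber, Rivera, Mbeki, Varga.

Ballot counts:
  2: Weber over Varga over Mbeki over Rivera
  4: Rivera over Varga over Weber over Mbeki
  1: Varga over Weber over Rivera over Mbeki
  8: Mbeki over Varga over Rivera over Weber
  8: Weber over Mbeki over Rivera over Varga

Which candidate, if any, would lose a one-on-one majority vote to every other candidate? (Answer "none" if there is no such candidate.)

Head-to-head results (23 committee members):
Weber–Rivera: Rivera 12–11.
Weber vs Mbeki: Weber preferred on 2+4+1+8 = 15 ballots; Weber wins 15–8.
Weber vs Varga: Varga wins 13–10.
Rivera vs Mbeki: 4+1 = 5 for Rivera, 18 for Mbeki — Mbeki by 18–5.
Rivera vs Varga: 4+8 = 12 for Rivera, 11 for Varga — Rivera by 12–11.
Mbeki vs Varga: 16 to 7, Mbeki.
Each candidate has at least one pairwise win (Weber beats Mbeki; Rivera beats Weber; Mbeki beats Rivera; Varga beats Weber) — no Condorcet loser.

none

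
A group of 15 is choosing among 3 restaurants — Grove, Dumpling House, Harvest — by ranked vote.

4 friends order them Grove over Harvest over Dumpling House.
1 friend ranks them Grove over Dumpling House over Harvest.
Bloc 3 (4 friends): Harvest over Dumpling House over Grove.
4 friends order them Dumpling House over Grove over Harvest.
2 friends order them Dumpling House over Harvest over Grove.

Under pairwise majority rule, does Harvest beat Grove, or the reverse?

Grove

Ballots ranking Harvest above Grove: 4 + 2 = 6.
Ballots ranking Grove above Harvest: 15 − 6 = 9.
Grove wins the head-to-head 9–6.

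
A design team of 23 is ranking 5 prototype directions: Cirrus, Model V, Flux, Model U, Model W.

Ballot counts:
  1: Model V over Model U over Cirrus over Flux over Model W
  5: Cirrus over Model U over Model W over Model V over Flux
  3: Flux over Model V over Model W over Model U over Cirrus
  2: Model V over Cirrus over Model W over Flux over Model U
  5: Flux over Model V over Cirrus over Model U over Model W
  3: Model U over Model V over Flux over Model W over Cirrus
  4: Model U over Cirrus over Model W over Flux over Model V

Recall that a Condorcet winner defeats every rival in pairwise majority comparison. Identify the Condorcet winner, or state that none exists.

none

Pairwise majorities:
Cirrus vs Model V: 5+4 = 9 for Cirrus, 14 for Model V — Model V by 14–9.
Cirrus vs Flux: 12 to 11, Cirrus.
Cirrus vs Model U: Cirrus preferred on 5+2+5 = 12 ballots; Cirrus wins 12–11.
Cirrus vs Model W: 17 to 6, Cirrus.
Model V vs Flux: 1+5+2+3 = 11 for Model V, 12 for Flux — Flux by 12–11.
Model V vs Model U: Model V is ranked higher on 1+3+2+5 = 11 ballots, Model U on 12. Model U wins 12–11.
Model V vs Model W: Model V preferred on 1+3+2+5+3 = 14 ballots; Model V wins 14–9.
Flux vs Model U: Flux is ranked higher on 3+2+5 = 10 ballots, Model U on 13. Model U wins 13–10.
Flux vs Model W: Flux is ranked higher on 1+3+5+3 = 12 ballots, Model W on 11. Flux wins 12–11.
Model U vs Model W: Model U preferred on 1+5+5+3+4 = 18 ballots; Model U wins 18–5.
No design is unbeaten: Cirrus loses to Model V; Model V loses to Flux; Flux loses to Cirrus; Model U loses to Cirrus; Model W loses to Cirrus. In particular Cirrus beats Flux beats Model V beats Cirrus is a majority cycle — no Condorcet winner exists.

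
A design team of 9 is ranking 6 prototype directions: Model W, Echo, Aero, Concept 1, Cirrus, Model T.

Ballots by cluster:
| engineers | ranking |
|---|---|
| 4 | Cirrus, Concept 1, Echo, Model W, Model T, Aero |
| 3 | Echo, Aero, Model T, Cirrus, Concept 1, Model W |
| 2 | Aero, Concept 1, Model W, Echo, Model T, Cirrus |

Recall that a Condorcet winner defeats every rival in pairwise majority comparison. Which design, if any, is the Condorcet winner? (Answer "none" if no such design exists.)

none

Pairwise majorities:
Model W–Echo: Echo 7–2.
Model W vs Aero: Aero wins 5–4.
Model W vs Concept 1: Concept 1, 9–0.
Model W vs Cirrus: Cirrus, 7–2.
Model W–Model T: Model W 6–3.
Echo vs Aero: Echo wins 7–2.
Echo vs Concept 1: Concept 1 wins 6–3.
Echo vs Cirrus: Echo wins 5–4.
Echo vs Model T: Echo wins 9–0.
Aero vs Concept 1: Aero wins 5–4.
Aero vs Cirrus: Aero wins 5–4.
Aero vs Model T: Aero wins 5–4.
Concept 1 vs Cirrus: Cirrus, 7–2.
Concept 1 vs Model T: Concept 1 wins 6–3.
Cirrus vs Model T: Model T wins 5–4.
Each design drops at least one matchup (Model W loses to Echo; Echo loses to Concept 1; Aero loses to Echo; Concept 1 loses to Aero; Cirrus loses to Echo; Model T loses to Model W); the cycle Model W > Model T > Cirrus > Model W rules out a Condorcet winner.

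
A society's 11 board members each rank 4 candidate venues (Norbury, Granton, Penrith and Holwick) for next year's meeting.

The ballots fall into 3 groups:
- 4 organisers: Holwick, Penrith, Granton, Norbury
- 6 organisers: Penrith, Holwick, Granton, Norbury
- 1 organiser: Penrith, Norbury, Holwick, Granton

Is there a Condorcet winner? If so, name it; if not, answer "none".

Head-to-head results (11 organisers):
Norbury–Granton: Granton 10–1.
Norbury vs Penrith: Penrith wins 11–0.
Norbury vs Holwick: Holwick, 10–1.
Granton vs Penrith: Penrith, 11–0.
Granton–Holwick: Holwick 11–0.
Penrith–Holwick: Penrith 7–4.
Penrith defeats every rival head-to-head and is the Condorcet winner.

Penrith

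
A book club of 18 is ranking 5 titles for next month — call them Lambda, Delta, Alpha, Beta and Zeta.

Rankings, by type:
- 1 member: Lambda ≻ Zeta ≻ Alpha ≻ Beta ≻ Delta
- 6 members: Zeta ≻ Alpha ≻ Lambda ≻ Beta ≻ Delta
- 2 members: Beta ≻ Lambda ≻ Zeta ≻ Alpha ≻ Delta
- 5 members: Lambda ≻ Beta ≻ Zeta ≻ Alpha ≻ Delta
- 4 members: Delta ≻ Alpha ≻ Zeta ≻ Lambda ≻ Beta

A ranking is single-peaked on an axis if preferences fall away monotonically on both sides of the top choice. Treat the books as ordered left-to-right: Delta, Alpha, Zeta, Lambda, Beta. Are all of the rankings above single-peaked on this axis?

yes

Axis positions: Delta=1, Alpha=2, Zeta=3, Lambda=4, Beta=5.
Type 1 (peak Lambda at position 4): ranking walks positions 4-3-2-5-1, expanding outward from the peak — single-peaked.
Type 2 (peak Zeta at position 3): ranking walks positions 3-2-4-5-1, expanding outward from the peak — single-peaked.
Type 3 (peak Beta at position 5): ranking walks positions 5-4-3-2-1, expanding outward from the peak — single-peaked.
Type 4 (peak Lambda at position 4): ranking walks positions 4-5-3-2-1, expanding outward from the peak — single-peaked.
Type 5 (peak Delta at position 1): ranking walks positions 1-2-3-4-5, expanding outward from the peak — single-peaked.
Every ranking is single-peaked on this axis.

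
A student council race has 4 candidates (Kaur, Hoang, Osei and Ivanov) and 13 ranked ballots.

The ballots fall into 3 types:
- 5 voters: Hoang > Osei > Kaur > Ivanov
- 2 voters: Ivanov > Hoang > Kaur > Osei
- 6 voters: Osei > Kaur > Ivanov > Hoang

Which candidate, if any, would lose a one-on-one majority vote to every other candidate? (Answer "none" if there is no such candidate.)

none

Pairwise majorities:
Kaur vs Hoang: Hoang, 7–6.
Kaur–Osei: Osei 11–2.
Kaur vs Ivanov: 11 to 2, Kaur.
Hoang vs Osei: 7 to 6, Hoang.
Hoang vs Ivanov: Hoang is ranked higher on 5 ballots, Ivanov on 8. Ivanov wins 8–5.
Osei vs Ivanov: 5+6 = 11 for Osei, 2 for Ivanov — Osei by 11–2.
Every candidate wins at least one matchup (Kaur beats Ivanov; Hoang beats Kaur; Osei beats Kaur; Ivanov beats Hoang), so there is no Condorcet loser.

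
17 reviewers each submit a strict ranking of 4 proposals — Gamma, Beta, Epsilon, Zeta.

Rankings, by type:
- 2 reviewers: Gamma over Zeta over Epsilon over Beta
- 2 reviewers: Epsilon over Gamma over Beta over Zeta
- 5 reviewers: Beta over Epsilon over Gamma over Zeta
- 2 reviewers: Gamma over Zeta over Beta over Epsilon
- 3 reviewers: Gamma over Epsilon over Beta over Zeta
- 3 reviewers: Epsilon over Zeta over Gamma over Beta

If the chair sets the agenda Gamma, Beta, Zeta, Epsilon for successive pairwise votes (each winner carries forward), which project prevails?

Epsilon

Round 1: Gamma vs Beta — 12–5, Gamma advances.
Round 2: Gamma vs Zeta — 14–3, Gamma advances.
Round 3: Gamma vs Epsilon — 7–10, Epsilon advances.
The agenda winner is Epsilon.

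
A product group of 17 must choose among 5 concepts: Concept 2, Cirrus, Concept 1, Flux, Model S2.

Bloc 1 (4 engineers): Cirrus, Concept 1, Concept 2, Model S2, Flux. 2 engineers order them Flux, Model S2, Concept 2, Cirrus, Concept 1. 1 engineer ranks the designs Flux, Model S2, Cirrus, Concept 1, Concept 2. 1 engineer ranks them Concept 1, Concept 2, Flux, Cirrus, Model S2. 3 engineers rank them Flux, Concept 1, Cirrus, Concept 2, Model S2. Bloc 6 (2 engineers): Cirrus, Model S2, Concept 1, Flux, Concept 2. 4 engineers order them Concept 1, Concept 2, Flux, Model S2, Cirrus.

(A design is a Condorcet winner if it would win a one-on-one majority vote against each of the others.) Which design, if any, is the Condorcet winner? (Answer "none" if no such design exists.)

Pairwise majorities:
Concept 2–Cirrus: Cirrus 10–7.
Concept 2 vs Concept 1: Concept 1 wins 15–2.
Concept 2 vs Flux: Concept 2, 9–8.
Concept 2 vs Model S2: Concept 2, 12–5.
Cirrus vs Concept 1: Cirrus wins 9–8.
Cirrus vs Flux: Flux wins 11–6.
Cirrus vs Model S2: Cirrus wins 10–7.
Concept 1 vs Flux: Concept 1, 11–6.
Concept 1 vs Model S2: Concept 1, 12–5.
Flux vs Model S2: Flux, 11–6.
Each design drops at least one matchup (Concept 2 loses to Cirrus; Cirrus loses to Flux; Concept 1 loses to Cirrus; Flux loses to Concept 2; Model S2 loses to Concept 2); the cycle Concept 2 > Flux > Cirrus > Concept 2 rules out a Condorcet winner.

none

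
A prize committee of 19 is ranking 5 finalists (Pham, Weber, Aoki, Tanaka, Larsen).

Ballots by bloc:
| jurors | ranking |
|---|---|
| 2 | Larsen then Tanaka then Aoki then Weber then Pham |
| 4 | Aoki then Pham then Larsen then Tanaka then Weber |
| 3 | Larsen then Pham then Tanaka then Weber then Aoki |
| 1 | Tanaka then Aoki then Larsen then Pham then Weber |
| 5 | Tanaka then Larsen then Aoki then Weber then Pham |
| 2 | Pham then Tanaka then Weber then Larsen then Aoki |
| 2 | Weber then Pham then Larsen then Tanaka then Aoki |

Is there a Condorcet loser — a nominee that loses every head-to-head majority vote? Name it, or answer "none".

Pairwise majorities:
Pham vs Weber: Pham wins 10–9.
Pham vs Aoki: Aoki wins 12–7.
Pham vs Tanaka: 11 to 8, Pham.
Pham vs Larsen: Larsen wins 11–8.
Weber vs Aoki: Aoki, 12–7.
Weber vs Tanaka: Tanaka wins 17–2.
Weber vs Larsen: 2+2 = 4 for Weber, 15 for Larsen — Larsen by 15–4.
Aoki vs Tanaka: Tanaka, 15–4.
Aoki vs Larsen: Aoki is ranked higher on 4+1 = 5 ballots, Larsen on 14. Larsen wins 14–5.
Tanaka vs Larsen: 8 to 11, Larsen.
Only Weber has no wins; Weber is the Condorcet loser.

Weber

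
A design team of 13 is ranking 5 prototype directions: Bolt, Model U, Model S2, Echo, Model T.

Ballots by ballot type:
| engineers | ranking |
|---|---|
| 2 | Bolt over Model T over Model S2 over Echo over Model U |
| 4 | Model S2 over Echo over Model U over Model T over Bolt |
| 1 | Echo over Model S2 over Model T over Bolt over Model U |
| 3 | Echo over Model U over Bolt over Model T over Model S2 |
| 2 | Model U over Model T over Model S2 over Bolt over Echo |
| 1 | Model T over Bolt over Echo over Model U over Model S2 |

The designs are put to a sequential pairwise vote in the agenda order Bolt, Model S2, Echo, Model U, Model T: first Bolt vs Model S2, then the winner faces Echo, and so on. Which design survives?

Round 1: Bolt vs Model S2 — 6–7, Model S2 advances.
Round 2: Model S2 vs Echo — 8–5, Model S2 advances.
Round 3: Model S2 vs Model U — 7–6, Model S2 advances.
Round 4: Model S2 vs Model T — 5–8, Model T advances.
Model T survives the agenda.

Model T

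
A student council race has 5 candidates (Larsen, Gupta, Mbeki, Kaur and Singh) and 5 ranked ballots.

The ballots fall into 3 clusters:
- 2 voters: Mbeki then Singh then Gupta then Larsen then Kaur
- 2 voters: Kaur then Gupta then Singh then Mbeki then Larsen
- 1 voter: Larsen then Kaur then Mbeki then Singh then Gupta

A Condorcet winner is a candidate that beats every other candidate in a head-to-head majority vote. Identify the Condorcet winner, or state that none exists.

Pairwise majorities:
Larsen vs Gupta: Gupta, 4–1.
Larsen vs Mbeki: Mbeki wins 4–1.
Larsen–Kaur: Larsen 3–2.
Larsen vs Singh: Singh, 4–1.
Gupta vs Mbeki: Mbeki wins 3–2.
Gupta vs Kaur: Kaur, 3–2.
Gupta vs Singh: Singh wins 3–2.
Mbeki vs Kaur: Kaur, 3–2.
Mbeki vs Singh: Mbeki wins 3–2.
Kaur vs Singh: Kaur, 3–2.
No candidate is unbeaten: Larsen loses to Gupta; Gupta loses to Mbeki; Mbeki loses to Kaur; Kaur loses to Larsen; Singh loses to Mbeki. In particular Larsen → Kaur → Gupta → Larsen is a majority cycle — no Condorcet winner exists.

none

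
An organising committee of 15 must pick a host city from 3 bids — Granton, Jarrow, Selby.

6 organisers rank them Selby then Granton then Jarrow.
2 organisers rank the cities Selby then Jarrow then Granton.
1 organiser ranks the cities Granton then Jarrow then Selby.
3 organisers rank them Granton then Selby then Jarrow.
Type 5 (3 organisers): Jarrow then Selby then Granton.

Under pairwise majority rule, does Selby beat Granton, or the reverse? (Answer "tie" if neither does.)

Selby

Ballots ranking Selby above Granton: 6 + 2 + 3 = 11.
Ballots ranking Granton above Selby: 15 − 11 = 4.
Selby wins the head-to-head 11–4.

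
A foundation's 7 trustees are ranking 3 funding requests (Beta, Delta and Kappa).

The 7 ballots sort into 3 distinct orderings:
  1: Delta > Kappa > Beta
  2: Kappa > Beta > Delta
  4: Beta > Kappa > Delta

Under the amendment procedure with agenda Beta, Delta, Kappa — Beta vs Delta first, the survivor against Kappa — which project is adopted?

Beta

Round 1: Beta vs Delta — 6–1, Beta advances.
Round 2: Beta vs Kappa — 4–3, Beta advances.
The agenda winner is Beta.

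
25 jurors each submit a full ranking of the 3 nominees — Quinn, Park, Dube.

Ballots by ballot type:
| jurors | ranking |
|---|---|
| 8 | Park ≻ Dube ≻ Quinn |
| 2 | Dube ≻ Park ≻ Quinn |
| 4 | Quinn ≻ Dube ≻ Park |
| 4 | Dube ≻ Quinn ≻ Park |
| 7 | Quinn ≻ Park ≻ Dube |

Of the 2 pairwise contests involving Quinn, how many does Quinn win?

Quinn against each rival (25 jurors):
Quinn vs Park: Quinn is ranked higher on 4+4+7 = 15 ballots, Park on 10. Quinn wins 15–10.
Quinn vs Dube: 4+7 = 11 for Quinn, 14 for Dube — Dube by 14–11.
Quinn beats Park; loses to Dube — 1 pairwise win.

1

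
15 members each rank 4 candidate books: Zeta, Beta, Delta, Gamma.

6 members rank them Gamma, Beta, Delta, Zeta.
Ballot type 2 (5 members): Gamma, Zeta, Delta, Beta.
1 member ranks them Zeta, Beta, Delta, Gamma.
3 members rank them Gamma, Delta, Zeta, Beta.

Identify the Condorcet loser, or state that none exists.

Beta

Pairwise majorities:
Zeta vs Beta: Zeta is ranked higher on 5+1+3 = 9 ballots, Beta on 6. Zeta wins 9–6.
Zeta vs Delta: Zeta preferred on 5+1 = 6 ballots; Delta wins 9–6.
Zeta vs Gamma: Gamma, 14–1.
Beta vs Delta: Beta preferred on 6+1 = 7 ballots; Delta wins 8–7.
Beta vs Gamma: Gamma wins 14–1.
Delta–Gamma: Gamma 14–1.
Beta loses to every other book — it is the Condorcet loser.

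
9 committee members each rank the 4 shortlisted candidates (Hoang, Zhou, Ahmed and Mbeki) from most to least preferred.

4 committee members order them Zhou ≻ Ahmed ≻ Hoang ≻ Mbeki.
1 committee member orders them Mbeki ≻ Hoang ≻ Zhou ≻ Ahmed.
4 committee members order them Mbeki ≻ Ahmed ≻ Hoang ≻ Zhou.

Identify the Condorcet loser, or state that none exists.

none

Head-to-head results (9 committee members):
Hoang vs Zhou: 1+4 = 5 for Hoang, 4 for Zhou — Hoang by 5–4.
Hoang vs Ahmed: Hoang is ranked higher on 1 ballot, Ahmed on 8. Ahmed wins 8–1.
Hoang vs Mbeki: Mbeki, 5–4.
Zhou vs Ahmed: Zhou preferred on 4+1 = 5 ballots; Zhou wins 5–4.
Zhou vs Mbeki: Zhou is ranked higher on 4 ballots, Mbeki on 5. Mbeki wins 5–4.
Ahmed–Mbeki: Mbeki 5–4.
Each candidate has at least one pairwise win (Hoang beats Zhou; Zhou beats Ahmed; Ahmed beats Hoang; Mbeki beats Hoang) — no Condorcet loser.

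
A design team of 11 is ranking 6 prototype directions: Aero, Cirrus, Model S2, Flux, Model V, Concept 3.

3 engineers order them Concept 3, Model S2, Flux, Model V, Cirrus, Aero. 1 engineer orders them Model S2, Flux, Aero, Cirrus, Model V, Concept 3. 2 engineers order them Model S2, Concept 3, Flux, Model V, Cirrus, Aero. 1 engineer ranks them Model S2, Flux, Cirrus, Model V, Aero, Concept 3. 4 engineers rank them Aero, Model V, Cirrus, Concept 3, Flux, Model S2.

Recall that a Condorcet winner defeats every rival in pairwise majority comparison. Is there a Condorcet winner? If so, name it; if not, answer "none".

none

Head-to-head results (11 engineers):
Aero vs Cirrus: Cirrus, 6–5.
Aero vs Model S2: Model S2, 7–4.
Aero vs Flux: Flux, 7–4.
Aero vs Model V: Model V wins 6–5.
Aero–Concept 3: Aero 6–5.
Cirrus–Model S2: Model S2 7–4.
Cirrus vs Flux: Flux wins 7–4.
Cirrus–Model V: Model V 9–2.
Cirrus vs Concept 3: Cirrus, 6–5.
Model S2 vs Flux: Model S2 wins 7–4.
Model S2–Model V: Model S2 7–4.
Model S2 vs Concept 3: Concept 3 wins 7–4.
Flux vs Model V: Flux wins 7–4.
Flux vs Concept 3: Concept 3, 9–2.
Model V–Concept 3: Model V 6–5.
Each design drops at least one matchup (Aero loses to Cirrus; Cirrus loses to Model S2; Model S2 loses to Concept 3; Flux loses to Model S2; Model V loses to Model S2; Concept 3 loses to Aero); the cycle Aero → Concept 3 → Model S2 → Aero rules out a Condorcet winner.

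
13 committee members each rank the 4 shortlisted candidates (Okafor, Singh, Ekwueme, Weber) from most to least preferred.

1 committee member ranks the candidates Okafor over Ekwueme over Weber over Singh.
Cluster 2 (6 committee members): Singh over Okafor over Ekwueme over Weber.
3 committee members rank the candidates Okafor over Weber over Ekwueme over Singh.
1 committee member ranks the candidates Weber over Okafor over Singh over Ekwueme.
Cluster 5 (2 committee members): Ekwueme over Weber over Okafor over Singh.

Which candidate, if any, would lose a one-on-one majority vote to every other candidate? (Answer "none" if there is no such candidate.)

Head-to-head results (13 committee members):
Okafor–Singh: Okafor 7–6.
Okafor vs Ekwueme: Okafor wins 11–2.
Okafor vs Weber: Okafor preferred on 1+6+3 = 10 ballots; Okafor wins 10–3.
Singh vs Ekwueme: 6+1 = 7 for Singh, 6 for Ekwueme — Singh by 7–6.
Singh vs Weber: 6 for Singh, 7 for Weber — Weber by 7–6.
Ekwueme vs Weber: Ekwueme is ranked higher on 1+6+2 = 9 ballots, Weber on 4. Ekwueme wins 9–4.
Each candidate has at least one pairwise win (Okafor beats Singh; Singh beats Ekwueme; Ekwueme beats Weber; Weber beats Singh) — no Condorcet loser.

none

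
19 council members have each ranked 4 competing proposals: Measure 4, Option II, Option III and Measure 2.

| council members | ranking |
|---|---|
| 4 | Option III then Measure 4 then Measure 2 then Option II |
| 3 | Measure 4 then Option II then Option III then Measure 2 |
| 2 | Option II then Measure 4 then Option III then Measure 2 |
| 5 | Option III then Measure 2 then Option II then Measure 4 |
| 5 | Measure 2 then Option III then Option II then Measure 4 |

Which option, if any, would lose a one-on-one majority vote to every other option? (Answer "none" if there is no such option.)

Pairwise majorities:
Measure 4 vs Option II: Option II wins 12–7.
Measure 4 vs Option III: Measure 4 is ranked higher on 3+2 = 5 ballots, Option III on 14. Option III wins 14–5.
Measure 4 vs Measure 2: 4+3+2 = 9 for Measure 4, 10 for Measure 2 — Measure 2 by 10–9.
Option II vs Option III: 3+2 = 5 for Option II, 14 for Option III — Option III by 14–5.
Option II vs Measure 2: Measure 2, 14–5.
Option III vs Measure 2: Option III, 14–5.
Measure 4 loses to every other option — it is the Condorcet loser.

Measure 4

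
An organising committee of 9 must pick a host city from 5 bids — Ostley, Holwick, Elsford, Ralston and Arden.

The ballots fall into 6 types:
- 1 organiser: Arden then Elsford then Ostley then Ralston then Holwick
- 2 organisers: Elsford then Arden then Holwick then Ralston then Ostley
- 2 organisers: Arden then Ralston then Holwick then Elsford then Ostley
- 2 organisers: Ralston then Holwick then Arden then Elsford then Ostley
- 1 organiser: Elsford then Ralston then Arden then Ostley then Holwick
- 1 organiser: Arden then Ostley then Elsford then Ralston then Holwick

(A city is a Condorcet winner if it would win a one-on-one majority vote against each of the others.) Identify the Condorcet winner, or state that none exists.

Pairwise majorities:
Ostley vs Holwick: Ostley is ranked higher on 1+1+1 = 3 ballots, Holwick on 6. Holwick wins 6–3.
Ostley vs Elsford: Ostley preferred on 1 ballot; Elsford wins 8–1.
Ostley vs Ralston: 1+1 = 2 for Ostley, 7 for Ralston — Ralston by 7–2.
Ostley vs Arden: 0 to 9, Arden.
Holwick vs Elsford: 4 to 5, Elsford.
Holwick vs Ralston: 2 to 7, Ralston.
Holwick vs Arden: Holwick is ranked higher on 2 ballots, Arden on 7. Arden wins 7–2.
Elsford vs Ralston: 1+2+1+1 = 5 for Elsford, 4 for Ralston — Elsford by 5–4.
Elsford vs Arden: Elsford preferred on 2+1 = 3 ballots; Arden wins 6–3.
Ralston vs Arden: Ralston is ranked higher on 2+1 = 3 ballots, Arden on 6. Arden wins 6–3.
Arden defeats every rival head-to-head and is the Condorcet winner.

Arden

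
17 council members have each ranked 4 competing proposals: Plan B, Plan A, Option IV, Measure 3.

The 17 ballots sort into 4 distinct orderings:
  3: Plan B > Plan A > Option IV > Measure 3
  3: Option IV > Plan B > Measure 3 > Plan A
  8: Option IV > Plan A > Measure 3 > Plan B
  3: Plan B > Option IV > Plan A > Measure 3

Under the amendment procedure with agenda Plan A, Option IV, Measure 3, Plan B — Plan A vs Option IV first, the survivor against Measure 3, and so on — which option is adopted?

Round 1: Plan A vs Option IV — 3–14, Option IV advances.
Round 2: Option IV vs Measure 3 — 17–0, Option IV advances.
Round 3: Option IV vs Plan B — 11–6, Option IV advances.
Option IV survives the agenda.

Option IV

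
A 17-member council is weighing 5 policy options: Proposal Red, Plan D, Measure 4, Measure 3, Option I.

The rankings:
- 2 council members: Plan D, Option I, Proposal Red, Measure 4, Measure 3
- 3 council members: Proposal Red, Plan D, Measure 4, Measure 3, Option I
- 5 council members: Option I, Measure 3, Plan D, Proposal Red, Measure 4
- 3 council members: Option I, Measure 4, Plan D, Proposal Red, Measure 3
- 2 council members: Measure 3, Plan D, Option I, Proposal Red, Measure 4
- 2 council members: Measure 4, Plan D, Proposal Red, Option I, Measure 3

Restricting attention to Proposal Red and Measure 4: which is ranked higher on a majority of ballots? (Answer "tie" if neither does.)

Proposal Red

Ballots ranking Proposal Red above Measure 4: 2 + 3 + 5 + 2 = 12.
Ballots ranking Measure 4 above Proposal Red: 17 − 12 = 5.
Proposal Red wins the head-to-head 12–5.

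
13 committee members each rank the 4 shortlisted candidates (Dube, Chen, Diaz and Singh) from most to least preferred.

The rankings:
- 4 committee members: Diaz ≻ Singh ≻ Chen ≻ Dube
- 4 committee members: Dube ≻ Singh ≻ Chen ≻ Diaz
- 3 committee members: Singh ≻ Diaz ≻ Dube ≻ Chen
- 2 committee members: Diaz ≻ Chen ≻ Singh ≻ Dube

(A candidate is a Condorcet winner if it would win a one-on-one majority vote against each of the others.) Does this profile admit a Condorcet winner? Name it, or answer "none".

Singh

Head-to-head results (13 committee members):
Dube vs Chen: Dube, 7–6.
Dube–Diaz: Diaz 9–4.
Dube vs Singh: Singh, 9–4.
Chen vs Diaz: Diaz wins 9–4.
Chen vs Singh: Singh wins 11–2.
Diaz vs Singh: Singh wins 7–6.
Singh wins every pairwise contest, so Singh is the Condorcet winner.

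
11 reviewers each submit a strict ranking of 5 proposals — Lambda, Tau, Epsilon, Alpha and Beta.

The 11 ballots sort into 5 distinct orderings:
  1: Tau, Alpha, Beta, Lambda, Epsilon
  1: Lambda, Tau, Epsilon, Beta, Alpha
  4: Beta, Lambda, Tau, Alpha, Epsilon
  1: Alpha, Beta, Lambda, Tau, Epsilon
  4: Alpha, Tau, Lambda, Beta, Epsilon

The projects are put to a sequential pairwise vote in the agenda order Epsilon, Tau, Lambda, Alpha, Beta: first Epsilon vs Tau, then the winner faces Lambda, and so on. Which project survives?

Alpha

Round 1: Epsilon vs Tau — 0–11, Tau advances.
Round 2: Tau vs Lambda — 5–6, Lambda advances.
Round 3: Lambda vs Alpha — 5–6, Alpha advances.
Round 4: Alpha vs Beta — 6–5, Alpha advances.
Alpha survives the agenda.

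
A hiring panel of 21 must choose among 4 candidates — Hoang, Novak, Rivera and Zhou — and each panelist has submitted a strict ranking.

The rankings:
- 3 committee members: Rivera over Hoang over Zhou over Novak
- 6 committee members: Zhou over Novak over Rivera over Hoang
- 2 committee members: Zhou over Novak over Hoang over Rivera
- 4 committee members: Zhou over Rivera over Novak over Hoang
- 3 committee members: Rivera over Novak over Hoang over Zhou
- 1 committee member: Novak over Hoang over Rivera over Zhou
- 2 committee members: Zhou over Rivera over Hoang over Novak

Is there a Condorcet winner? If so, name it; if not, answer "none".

Head-to-head results (21 committee members):
Hoang vs Novak: Novak, 16–5.
Hoang vs Rivera: Hoang preferred on 2+1 = 3 ballots; Rivera wins 18–3.
Hoang vs Zhou: Hoang is ranked higher on 3+3+1 = 7 ballots, Zhou on 14. Zhou wins 14–7.
Novak vs Rivera: Rivera, 12–9.
Novak vs Zhou: Zhou wins 17–4.
Rivera vs Zhou: Rivera preferred on 3+3+1 = 7 ballots; Zhou wins 14–7.
Only Zhou has no losses; Zhou is the Condorcet winner.

Zhou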